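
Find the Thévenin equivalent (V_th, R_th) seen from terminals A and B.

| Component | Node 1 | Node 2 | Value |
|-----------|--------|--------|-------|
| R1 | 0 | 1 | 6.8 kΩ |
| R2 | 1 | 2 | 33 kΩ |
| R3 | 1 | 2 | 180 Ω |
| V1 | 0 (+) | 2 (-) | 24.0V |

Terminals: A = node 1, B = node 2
Step 1 — V_th is the open-circuit voltage V_A - V_B (nothing connected across the terminals).
Nodal analysis, taking node 2 as the 0 V reference.
Source V1 fixes V_0 = 24 V.
KCL at each unknown node (sum of currents leaving = 0; resistances in Ω):
  Node 1: (V_1 - 24)/6800 + (V_1 - 0)/33000 + (V_1 - 0)/180 = 0
Collecting terms: 0.005733 × V_1 = 0.003529  =>  V_1 = 0.6156 V
V_th = V_1 - V_2 = 0.6156 - 0 = 0.6156 V
Step 2 — R_th: zero the source — replace V1 by a short circuit (node 2 merges into node 0) — and find the resistance seen between A (node 1) and B (node 0).
Reduce the network between node 1 (A) and node 0 (B) by series/parallel combination:
  Rp1 = R1 ‖ R2 ‖ R3 (parallel, all between nodes 0 and 1) = 1/(1/6800 + 1/33000 + 1/180) = 174.4 Ω
R_th = 174.4 Ω

Final answer: V_th = 0.6156 V, R_th = 174.4 Ω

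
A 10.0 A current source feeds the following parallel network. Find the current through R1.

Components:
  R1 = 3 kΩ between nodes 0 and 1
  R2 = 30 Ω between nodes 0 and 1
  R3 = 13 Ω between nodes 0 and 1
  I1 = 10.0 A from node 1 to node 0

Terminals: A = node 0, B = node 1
All resistors sit directly between nodes 0 and 1, so they are in parallel and share one voltage V; the full source current 10 A splits among them.
1/R_par = 1/3000 + 1/30 + 1/13 = 0.1106 S  =>  R_par = 9.042 Ω
V = I × R_par = 10 × 9.042 = 90.42 V
I_R1 = V/R1 = 90.42/3000 = 0.03014 A

Final answer: 0.03014 A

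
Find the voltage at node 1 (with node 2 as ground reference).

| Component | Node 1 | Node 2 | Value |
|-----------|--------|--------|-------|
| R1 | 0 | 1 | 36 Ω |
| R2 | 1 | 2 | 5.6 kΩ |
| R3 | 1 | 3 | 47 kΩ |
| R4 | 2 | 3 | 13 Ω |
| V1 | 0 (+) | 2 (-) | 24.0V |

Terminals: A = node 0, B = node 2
Nodal analysis, taking node 2 as the 0 V reference.
Source V1 fixes V_0 = 24 V.
KCL at each unknown node (sum of currents leaving = 0; resistances in Ω):
  Node 1: (V_1 - 24)/36 + (V_1 - 0)/5600 + (V_1 - V_3)/47000 = 0
  Node 3: (V_3 - V_1)/47000 + (V_3 - 0)/13 = 0
Collecting terms (coefficients in siemens):
  0.02798·V_1 - 0.00002128·V_3 = 0.6667
  0.07694·V_3 - 0.00002128·V_1 = 0
Determinant D = (0.02798)(0.07694) - (-0.00002128)(-0.00002128) = 0.002153
V_1 = [(0.6667)(0.07694) - (-0.00002128)(0)]/D = 23.83 V
V_3 = [(0.02798)(0) - (0.6667)(-0.00002128)]/D = 0.006589 V
The requested potential is V_1 = 23.83 V.

Final answer: V_1 = 23.83 V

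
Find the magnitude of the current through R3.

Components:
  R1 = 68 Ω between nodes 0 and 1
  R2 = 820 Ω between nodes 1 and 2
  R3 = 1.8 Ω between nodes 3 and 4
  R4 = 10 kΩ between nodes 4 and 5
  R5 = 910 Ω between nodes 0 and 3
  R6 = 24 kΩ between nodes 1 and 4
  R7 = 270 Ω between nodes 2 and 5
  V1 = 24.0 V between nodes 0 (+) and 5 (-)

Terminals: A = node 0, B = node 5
Nodal analysis, taking node 5 as the 0 V reference.
Source V1 fixes V_0 = 24 V.
KCL at each unknown node (sum of currents leaving = 0; resistances in Ω):
  Node 1: (V_1 - 24)/68 + (V_1 - V_2)/820 + (V_1 - V_4)/24000 = 0
  Node 2: (V_2 - V_1)/820 + (V_2 - 0)/270 = 0
  Node 3: (V_3 - V_4)/1.8 + (V_3 - 24)/910 = 0
  Node 4: (V_4 - V_3)/1.8 + (V_4 - 0)/10000 + (V_4 - V_1)/24000 = 0
Collecting terms (coefficients in siemens):
  0.01597·V_1 - 0.00122·V_2 - 0.00004167·V_4 = 0.3529
  0.004923·V_2 - 0.00122·V_1 = 0
  0.5567·V_3 - 0.5556·V_4 = 0.02637
  0.5557·V_4 - 0.00004167·V_1 - 0.5556·V_3 = 0
Solving these 4 simultaneous equations (Gaussian elimination) gives:
  V_1 = 22.59 V, V_2 = 5.595 V, V_3 = 22.02 V, V_4 = 22.01 V
I_R3 = (V_3 - V_4)/R3 = (22.02 - 22.01)/1.8 = 0.002178 A
|I_R3| = 0.002178 A

Final answer: |I_R3| = 0.002178 A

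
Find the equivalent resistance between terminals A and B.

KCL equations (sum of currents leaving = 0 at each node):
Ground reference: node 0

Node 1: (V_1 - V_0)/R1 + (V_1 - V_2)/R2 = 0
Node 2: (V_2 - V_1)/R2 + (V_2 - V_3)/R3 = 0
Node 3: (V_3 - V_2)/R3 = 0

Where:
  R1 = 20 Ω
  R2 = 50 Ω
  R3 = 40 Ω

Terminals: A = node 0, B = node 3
Reduce the network between node 0 (A) and node 3 (B) by series/parallel combination:
  Rs1 = R1 + R2 (series, joined only at node 1) = 20 + 50 = 70 Ω
  Rs2 = R3 + Rs1 (series, joined only at node 2) = 40 + 70 = 110 Ω
R_eq = 110 Ω

Final answer: 110 Ω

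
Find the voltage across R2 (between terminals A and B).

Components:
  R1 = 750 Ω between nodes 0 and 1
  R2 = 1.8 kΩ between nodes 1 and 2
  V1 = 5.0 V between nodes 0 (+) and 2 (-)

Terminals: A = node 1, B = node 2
R1 and R2 are in series across V1 (node 0 → node 1 → node 2), and the output A–B is taken across R2, so this is a voltage divider.
Series current: I = V1/(R1 + R2) = 5/(750 + 1800) = 5/2550 = 0.001961 A
V_R2 = I × R2 = V1 × R2/(R1 + R2) = 5 × 1800/2550 = 3.529 V

Final answer: 3.529 V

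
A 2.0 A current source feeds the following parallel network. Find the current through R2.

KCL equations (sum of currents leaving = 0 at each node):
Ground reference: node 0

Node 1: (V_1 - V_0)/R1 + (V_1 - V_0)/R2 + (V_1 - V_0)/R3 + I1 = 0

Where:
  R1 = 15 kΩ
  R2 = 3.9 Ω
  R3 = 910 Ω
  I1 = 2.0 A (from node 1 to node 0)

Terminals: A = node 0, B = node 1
All resistors sit directly between nodes 0 and 1, so they are in parallel and share one voltage V; the full source current 2 A splits among them.
1/R_par = 1/15000 + 1/3.9 + 1/910 = 0.2576 S  =>  R_par = 3.882 Ω
V = I × R_par = 2 × 3.882 = 7.765 V
I_R2 = V/R2 = 7.765/3.9 = 1.991 A

Final answer: 1.991 A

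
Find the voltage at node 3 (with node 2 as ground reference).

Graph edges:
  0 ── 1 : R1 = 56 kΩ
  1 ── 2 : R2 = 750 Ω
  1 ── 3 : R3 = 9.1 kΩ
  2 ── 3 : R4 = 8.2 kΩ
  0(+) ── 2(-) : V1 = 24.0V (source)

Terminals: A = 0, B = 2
Nodal analysis, taking node 2 as the 0 V reference.
Source V1 fixes V_0 = 24 V.
KCL at each unknown node (sum of currents leaving = 0; resistances in Ω):
  Node 1: (V_1 - 24)/56000 + (V_1 - 0)/750 + (V_1 - V_3)/9100 = 0
  Node 3: (V_3 - V_1)/9100 + (V_3 - 0)/8200 = 0
Collecting terms (coefficients in siemens):
  0.001461·V_1 - 0.0001099·V_3 = 0.0004286
  0.0002318·V_3 - 0.0001099·V_1 = 0
Determinant D = (0.001461)(0.0002318) - (-0.0001099)(-0.0001099) = 0.0000003267
V_1 = [(0.0004286)(0.0002318) - (-0.0001099)(0)]/D = 0.3042 V
V_3 = [(0.001461)(0) - (0.0004286)(-0.0001099)]/D = 0.1442 V
The requested potential is V_3 = 0.1442 V.

Final answer: V_3 = 0.1442 V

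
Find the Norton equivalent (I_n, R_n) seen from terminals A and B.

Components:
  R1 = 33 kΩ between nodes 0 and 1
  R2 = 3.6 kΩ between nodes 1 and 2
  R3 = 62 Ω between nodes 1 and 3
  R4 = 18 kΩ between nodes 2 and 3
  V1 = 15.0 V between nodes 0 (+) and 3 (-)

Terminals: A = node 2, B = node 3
Find the Thévenin equivalent first; then I_n = V_th/R_th and R_n = R_th.
Step 1 — V_th is the open-circuit voltage V_A - V_B (nothing connected across the terminals).
Nodal analysis, taking node 3 as the 0 V reference.
Source V1 fixes V_0 = 15 V.
KCL at each unknown node (sum of currents leaving = 0; resistances in Ω):
  Node 1: (V_1 - 15)/33000 + (V_1 - V_2)/3600 + (V_1 - 0)/62 = 0
  Node 2: (V_2 - V_1)/3600 + (V_2 - 0)/18000 = 0
Collecting terms (coefficients in siemens):
  0.01644·V_1 - 0.0002778·V_2 = 0.0004545
  0.0003333·V_2 - 0.0002778·V_1 = 0
Determinant D = (0.01644)(0.0003333) - (-0.0002778)(-0.0002778) = 0.000005402
V_1 = [(0.0004545)(0.0003333) - (-0.0002778)(0)]/D = 0.02805 V
V_2 = [(0.01644)(0) - (0.0004545)(-0.0002778)]/D = 0.02337 V
V_th = V_2 - V_3 = 0.02337 - 0 = 0.02337 V
Step 2 — R_th: zero the source — replace V1 by a short circuit (node 3 merges into node 0) — and find the resistance seen between A (node 2) and B (node 0).
Reduce the network between node 2 (A) and node 0 (B) by series/parallel combination:
  Rp1 = R1 ‖ R3 (parallel, both between nodes 0 and 1) = 1/(1/33000 + 1/62) = 61.88 Ω
  Rs1 = R2 + Rp1 (series, joined only at node 1) = 3600 + 61.88 = 3662 Ω
  Rp2 = R4 ‖ Rs1 (parallel, both between nodes 0 and 2) = 1/(1/18000 + 1/3662) = 3043 Ω
R_th = 3.043 kΩ
I_n = V_th/R_th = 0.02337/3043 = 0.000007682 A, and R_n = R_th = 3.043 kΩ

Final answer: I_n = 7.682e-06 A, R_n = 3.043 kΩ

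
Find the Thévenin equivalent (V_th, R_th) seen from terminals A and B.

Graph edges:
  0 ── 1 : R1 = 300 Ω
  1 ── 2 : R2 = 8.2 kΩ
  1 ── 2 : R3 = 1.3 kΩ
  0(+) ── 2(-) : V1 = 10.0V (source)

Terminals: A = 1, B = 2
Step 1 — V_th is the open-circuit voltage V_A - V_B (nothing connected across the terminals).
Nodal analysis, taking node 2 as the 0 V reference.
Source V1 fixes V_0 = 10 V.
KCL at each unknown node (sum of currents leaving = 0; resistances in Ω):
  Node 1: (V_1 - 10)/300 + (V_1 - 0)/8200 + (V_1 - 0)/1300 = 0
Collecting terms: 0.004225 × V_1 = 0.03333  =>  V_1 = 7.89 V
V_th = V_1 - V_2 = 7.89 - 0 = 7.89 V
Step 2 — R_th: zero the source — replace V1 by a short circuit (node 2 merges into node 0) — and find the resistance seen between A (node 1) and B (node 0).
Reduce the network between node 1 (A) and node 0 (B) by series/parallel combination:
  Rp1 = R1 ‖ R2 ‖ R3 (parallel, all between nodes 0 and 1) = 1/(1/300 + 1/8200 + 1/1300) = 236.7 Ω
R_th = 236.7 Ω

Final answer: V_th = 7.89 V, R_th = 236.7 Ω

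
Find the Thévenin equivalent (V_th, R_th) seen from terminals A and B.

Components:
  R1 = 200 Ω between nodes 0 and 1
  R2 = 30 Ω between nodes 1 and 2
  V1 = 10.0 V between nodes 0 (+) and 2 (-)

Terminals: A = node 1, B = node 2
Step 1 — V_th is the open-circuit voltage V_A - V_B (nothing connected across the terminals).
Nodal analysis, taking node 2 as the 0 V reference.
Source V1 fixes V_0 = 10 V.
KCL at each unknown node (sum of currents leaving = 0; resistances in Ω):
  Node 1: (V_1 - 10)/200 + (V_1 - 0)/30 = 0
Collecting terms: 0.03833 × V_1 = 0.05  =>  V_1 = 1.304 V
V_th = V_1 - V_2 = 1.304 - 0 = 1.304 V
Step 2 — R_th: zero the source — replace V1 by a short circuit (node 2 merges into node 0) — and find the resistance seen between A (node 1) and B (node 0).
Reduce the network between node 1 (A) and node 0 (B) by series/parallel combination:
  Rp1 = R1 ‖ R2 (parallel, both between nodes 0 and 1) = 1/(1/200 + 1/30) = 26.09 Ω
R_th = 26.09 Ω

Final answer: V_th = 1.304 V, R_th = 26.09 Ω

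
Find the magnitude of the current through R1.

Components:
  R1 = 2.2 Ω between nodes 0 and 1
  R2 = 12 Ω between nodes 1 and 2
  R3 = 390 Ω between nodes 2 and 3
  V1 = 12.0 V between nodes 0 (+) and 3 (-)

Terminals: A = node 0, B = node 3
Nodal analysis, taking node 3 as the 0 V reference.
Source V1 fixes V_0 = 12 V.
KCL at each unknown node (sum of currents leaving = 0; resistances in Ω):
  Node 1: (V_1 - 12)/2.2 + (V_1 - V_2)/12 = 0
  Node 2: (V_2 - V_1)/12 + (V_2 - 0)/390 = 0
Collecting terms (coefficients in siemens):
  0.5379·V_1 - 0.08333·V_2 = 5.455
  0.0859·V_2 - 0.08333·V_1 = 0
Determinant D = (0.5379)(0.0859) - (-0.08333)(-0.08333) = 0.03926
V_1 = [(5.455)(0.0859) - (-0.08333)(0)]/D = 11.93 V
V_2 = [(0.5379)(0) - (5.455)(-0.08333)]/D = 11.58 V
I_R1 = (V_0 - V_1)/R1 = (12 - 11.93)/2.2 = 0.02969 A
|I_R1| = 0.02969 A

Final answer: |I_R1| = 0.02969 A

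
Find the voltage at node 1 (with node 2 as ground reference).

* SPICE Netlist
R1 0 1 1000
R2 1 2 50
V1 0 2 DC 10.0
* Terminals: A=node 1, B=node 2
Nodal analysis, taking node 2 as the 0 V reference.
Source V1 fixes V_0 = 10 V.
KCL at each unknown node (sum of currents leaving = 0; resistances in Ω):
  Node 1: (V_1 - 10)/1000 + (V_1 - 0)/50 = 0
Collecting terms: 0.021 × V_1 = 0.01  =>  V_1 = 0.4762 V
The requested potential is V_1 = 0.4762 V.

Final answer: V_1 = 0.4762 V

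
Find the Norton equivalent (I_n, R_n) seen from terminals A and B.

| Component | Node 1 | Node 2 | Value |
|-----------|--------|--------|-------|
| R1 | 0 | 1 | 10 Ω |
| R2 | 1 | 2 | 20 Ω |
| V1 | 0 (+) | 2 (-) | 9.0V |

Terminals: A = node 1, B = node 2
Find the Thévenin equivalent first; then I_n = V_th/R_th and R_n = R_th.
Step 1 — V_th is the open-circuit voltage V_A - V_B (nothing connected across the terminals).
Nodal analysis, taking node 2 as the 0 V reference.
Source V1 fixes V_0 = 9 V.
KCL at each unknown node (sum of currents leaving = 0; resistances in Ω):
  Node 1: (V_1 - 9)/10 + (V_1 - 0)/20 = 0
Collecting terms: 0.15 × V_1 = 0.9  =>  V_1 = 6 V
V_th = V_1 - V_2 = 6 - 0 = 6 V
Step 2 — R_th: zero the source — replace V1 by a short circuit (node 2 merges into node 0) — and find the resistance seen between A (node 1) and B (node 0).
Reduce the network between node 1 (A) and node 0 (B) by series/parallel combination:
  Rp1 = R1 ‖ R2 (parallel, both between nodes 0 and 1) = 1/(1/10 + 1/20) = 6.667 Ω
R_th = 6.667 Ω
I_n = V_th/R_th = 6/6.667 = 0.9 A, and R_n = R_th = 6.667 Ω

Final answer: I_n = 0.9 A, R_n = 6.667 Ω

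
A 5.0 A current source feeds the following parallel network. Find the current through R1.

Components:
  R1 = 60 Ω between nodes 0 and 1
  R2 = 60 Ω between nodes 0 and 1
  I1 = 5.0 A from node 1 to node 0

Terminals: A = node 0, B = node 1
All resistors sit directly between nodes 0 and 1, so they are in parallel and share one voltage V; the full source current 5 A splits among them.
1/R_par = 1/60 + 1/60 = 0.03333 S  =>  R_par = 30 Ω
V = I × R_par = 5 × 30 = 150 V
I_R1 = V/R1 = 150/60 = 2.5 A

Final answer: 2.5 A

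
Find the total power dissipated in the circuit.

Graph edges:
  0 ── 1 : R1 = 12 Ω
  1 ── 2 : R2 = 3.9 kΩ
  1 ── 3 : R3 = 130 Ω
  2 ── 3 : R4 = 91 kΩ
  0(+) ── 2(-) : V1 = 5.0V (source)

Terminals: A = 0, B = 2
Nodal analysis, taking node 2 as the 0 V reference.
Source V1 fixes V_0 = 5 V.
KCL at each unknown node (sum of currents leaving = 0; resistances in Ω):
  Node 1: (V_1 - 5)/12 + (V_1 - 0)/3900 + (V_1 - V_3)/130 = 0
  Node 3: (V_3 - V_1)/130 + (V_3 - 0)/91000 = 0
Collecting terms (coefficients in siemens):
  0.09128·V_1 - 0.007692·V_3 = 0.4167
  0.007703·V_3 - 0.007692·V_1 = 0
Determinant D = (0.09128)(0.007703) - (-0.007692)(-0.007692) = 0.000644
V_1 = [(0.4167)(0.007703) - (-0.007692)(0)]/D = 4.984 V
V_3 = [(0.09128)(0) - (0.4167)(-0.007692)]/D = 4.977 V
Power in each resistor, P = (ΔV)²/R:
  P_R1 = (5 - 4.984)²/12 = 0.00002131 W
  P_R2 = (4.984 - 0)²/3900 = 0.006369 W
  P_R3 = (4.984 - 4.977)²/130 = 0.0000003888 W
  P_R4 = (0 - 4.977)²/91000 = 0.0002722 W
P_total = P_R1 + P_R2 + P_R3 + P_R4 = 0.006663 W

Final answer: 0.006663 W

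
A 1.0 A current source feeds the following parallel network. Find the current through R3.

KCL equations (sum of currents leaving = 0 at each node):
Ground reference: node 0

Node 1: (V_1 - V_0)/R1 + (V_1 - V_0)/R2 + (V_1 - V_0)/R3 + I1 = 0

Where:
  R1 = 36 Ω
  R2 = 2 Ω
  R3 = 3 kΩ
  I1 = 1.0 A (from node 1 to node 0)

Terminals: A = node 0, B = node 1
All resistors sit directly between nodes 0 and 1, so they are in parallel and share one voltage V; the full source current 1 A splits among them.
1/R_par = 1/36 + 1/2 + 1/3000 = 0.5281 S  =>  R_par = 1.894 Ω
V = I × R_par = 1 × 1.894 = 1.894 V
I_R3 = V/R3 = 1.894/3000 = 0.0006312 A

Final answer: 0.0006312 A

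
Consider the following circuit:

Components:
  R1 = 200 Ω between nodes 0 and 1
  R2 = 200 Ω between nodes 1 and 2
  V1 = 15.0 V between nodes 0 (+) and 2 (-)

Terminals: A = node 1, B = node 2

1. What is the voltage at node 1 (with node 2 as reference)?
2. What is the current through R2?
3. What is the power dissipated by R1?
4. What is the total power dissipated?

Nodal analysis, taking node 2 as the 0 V reference.
Source V1 fixes V_0 = 15 V.
KCL at each unknown node (sum of currents leaving = 0; resistances in Ω):
  Node 1: (V_1 - 15)/200 + (V_1 - 0)/200 = 0
Collecting terms: 0.01 × V_1 = 0.075  =>  V_1 = 7.5 V
Part 1:
  Read off the nodal solution: V_1 = 7.5 V
Part 2:
  I_R2 = (V_1 - V_2)/R2 = (7.5 - 0)/200 = 0.0375 A
  Magnitude: I_R2 = 0.0375 A
Part 3:
  I_R1 = (V_0 - V_1)/R1 = (15 - 7.5)/200 = 0.0375 A
  P_R1 = I_R1² × R1 = (0.0375)² × 200 = 0.2812 W
Part 4:
  Power in each resistor, P = (ΔV)²/R:
    P_R1 = (15 - 7.5)²/200 = 0.2812 W
    P_R2 = (7.5 - 0)²/200 = 0.2812 W
  P_total = P_R1 + P_R2 = 0.5625 W

Final answers:
1. V_1 = 7.5 V
2. I_R2 = 0.0375 A
3. P_R1 = 0.2812 W
4. P_total = 0.5625 W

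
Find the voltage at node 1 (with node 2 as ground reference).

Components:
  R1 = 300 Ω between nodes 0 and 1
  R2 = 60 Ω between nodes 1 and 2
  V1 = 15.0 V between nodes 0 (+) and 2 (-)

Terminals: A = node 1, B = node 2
Nodal analysis, taking node 2 as the 0 V reference.
Source V1 fixes V_0 = 15 V.
KCL at each unknown node (sum of currents leaving = 0; resistances in Ω):
  Node 1: (V_1 - 15)/300 + (V_1 - 0)/60 = 0
Collecting terms: 0.02 × V_1 = 0.05  =>  V_1 = 2.5 V
The requested potential is V_1 = 2.5 V.

Final answer: V_1 = 2.5 V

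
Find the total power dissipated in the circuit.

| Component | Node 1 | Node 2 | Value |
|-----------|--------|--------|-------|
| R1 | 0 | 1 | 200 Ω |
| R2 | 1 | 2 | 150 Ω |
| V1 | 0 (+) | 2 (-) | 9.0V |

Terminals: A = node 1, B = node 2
Nodal analysis, taking node 2 as the 0 V reference.
Source V1 fixes V_0 = 9 V.
KCL at each unknown node (sum of currents leaving = 0; resistances in Ω):
  Node 1: (V_1 - 9)/200 + (V_1 - 0)/150 = 0
Collecting terms: 0.01167 × V_1 = 0.045  =>  V_1 = 3.857 V
Power in each resistor, P = (ΔV)²/R:
  P_R1 = (9 - 3.857)²/200 = 0.1322 W
  P_R2 = (3.857 - 0)²/150 = 0.09918 W
P_total = P_R1 + P_R2 = 0.2314 W

Final answer: 0.2314 W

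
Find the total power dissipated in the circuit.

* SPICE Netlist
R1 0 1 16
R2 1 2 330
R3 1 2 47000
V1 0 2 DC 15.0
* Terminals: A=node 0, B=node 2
Nodal analysis, taking node 2 as the 0 V reference.
Source V1 fixes V_0 = 15 V.
KCL at each unknown node (sum of currents leaving = 0; resistances in Ω):
  Node 1: (V_1 - 15)/16 + (V_1 - 0)/330 + (V_1 - 0)/47000 = 0
Collecting terms: 0.06555 × V_1 = 0.9375  =>  V_1 = 14.3 V
Power in each resistor, P = (ΔV)²/R:
  P_R1 = (15 - 14.3)²/16 = 0.03048 W
  P_R2 = (14.3 - 0)²/330 = 0.6198 W
  P_R3 = (14.3 - 0)²/47000 = 0.004352 W
P_total = P_R1 + P_R2 + P_R3 = 0.6546 W

Final answer: 0.6546 W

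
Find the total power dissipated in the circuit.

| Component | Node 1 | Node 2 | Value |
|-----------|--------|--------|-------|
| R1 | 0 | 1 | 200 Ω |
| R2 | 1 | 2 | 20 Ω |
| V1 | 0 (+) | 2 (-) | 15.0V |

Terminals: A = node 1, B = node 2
Nodal analysis, taking node 2 as the 0 V reference.
Source V1 fixes V_0 = 15 V.
KCL at each unknown node (sum of currents leaving = 0; resistances in Ω):
  Node 1: (V_1 - 15)/200 + (V_1 - 0)/20 = 0
Collecting terms: 0.055 × V_1 = 0.075  =>  V_1 = 1.364 V
Power in each resistor, P = (ΔV)²/R:
  P_R1 = (15 - 1.364)²/200 = 0.9298 W
  P_R2 = (1.364 - 0)²/20 = 0.09298 W
P_total = P_R1 + P_R2 = 1.023 W

Final answer: 1.023 W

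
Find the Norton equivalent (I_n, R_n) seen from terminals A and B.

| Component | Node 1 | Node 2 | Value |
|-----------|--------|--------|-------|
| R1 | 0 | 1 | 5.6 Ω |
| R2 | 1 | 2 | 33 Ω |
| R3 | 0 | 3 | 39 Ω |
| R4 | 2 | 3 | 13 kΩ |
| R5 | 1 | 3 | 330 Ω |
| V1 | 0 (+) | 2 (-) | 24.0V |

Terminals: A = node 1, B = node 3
Find the Thévenin equivalent first; then I_n = V_th/R_th and R_n = R_th.
Step 1 — V_th is the open-circuit voltage V_A - V_B (nothing connected across the terminals).
Nodal analysis, taking node 2 as the 0 V reference.
Source V1 fixes V_0 = 24 V.
KCL at each unknown node (sum of currents leaving = 0; resistances in Ω):
  Node 1: (V_1 - 24)/5.6 + (V_1 - 0)/33 + (V_1 - V_3)/330 = 0
  Node 3: (V_3 - 24)/39 + (V_3 - 0)/13000 + (V_3 - V_1)/330 = 0
Collecting terms (coefficients in siemens):
  0.2119·V_1 - 0.00303·V_3 = 4.286
  0.02875·V_3 - 0.00303·V_1 = 0.6154
Determinant D = (0.2119)(0.02875) - (-0.00303)(-0.00303) = 0.006083
V_1 = [(4.286)(0.02875) - (-0.00303)(0.6154)]/D = 20.56 V
V_3 = [(0.2119)(0.6154) - (4.286)(-0.00303)]/D = 23.57 V
V_th = V_1 - V_3 = 20.56 - 23.57 = -3.012 V
Step 2 — R_th: zero the source — replace V1 by a short circuit (node 2 merges into node 0) — and find the resistance seen between A (node 1) and B (node 3).
Reduce the network between node 1 (A) and node 3 (B) by series/parallel combination:
  Rp1 = R1 ‖ R2 (parallel, both between nodes 0 and 1) = 1/(1/5.6 + 1/33) = 4.788 Ω
  Rp2 = R3 ‖ R4 (parallel, both between nodes 0 and 3) = 1/(1/39 + 1/13000) = 38.88 Ω
  Rs1 = Rp1 + Rp2 (series, joined only at node 0) = 4.788 + 38.88 = 43.67 Ω
  Rp3 = R5 ‖ Rs1 (parallel, both between nodes 1 and 3) = 1/(1/330 + 1/43.67) = 38.57 Ω
R_th = 38.57 Ω
I_n = V_th/R_th = -3.012/38.57 = -0.07809 A, and R_n = R_th = 38.57 Ω

Final answer: I_n = -0.07809 A, R_n = 38.57 Ω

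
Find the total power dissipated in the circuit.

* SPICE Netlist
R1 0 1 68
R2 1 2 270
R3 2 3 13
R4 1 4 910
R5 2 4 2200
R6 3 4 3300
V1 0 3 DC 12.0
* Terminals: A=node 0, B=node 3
Nodal analysis, taking node 3 as the 0 V reference.
Source V1 fixes V_0 = 12 V.
KCL at each unknown node (sum of currents leaving = 0; resistances in Ω):
  Node 1: (V_1 - 12)/68 + (V_1 - V_2)/270 + (V_1 - V_4)/910 = 0
  Node 2: (V_2 - V_1)/270 + (V_2 - 0)/13 + (V_2 - V_4)/2200 = 0
  Node 4: (V_4 - V_1)/910 + (V_4 - V_2)/2200 + (V_4 - 0)/3300 = 0
Collecting terms (coefficients in siemens):
  0.01951·V_1 - 0.003704·V_2 - 0.001099·V_4 = 0.1765
  0.08108·V_2 - 0.003704·V_1 - 0.0004545·V_4 = 0
  0.001856·V_4 - 0.001099·V_1 - 0.0004545·V_2 = 0
Solving these 3 simultaneous equations (Gaussian elimination) gives:
  V_1 = 9.456 V, V_2 = 0.4639 V, V_4 = 5.711 V
Power in each resistor, P = (ΔV)²/R:
  P_R1 = (12 - 9.456)²/68 = 0.09521 W
  P_R2 = (9.456 - 0.4639)²/270 = 0.2994 W
  P_R3 = (0.4639 - 0)²/13 = 0.01656 W
  P_R4 = (9.456 - 5.711)²/910 = 0.01541 W
  P_R5 = (0.4639 - 5.711)²/2200 = 0.01251 W
  P_R6 = (0 - 5.711)²/3300 = 0.009882 W
P_total = P_R1 + P_R2 + P_R3 + P_R4 + P_R5 + P_R6 = 0.449 W

Final answer: 0.449 W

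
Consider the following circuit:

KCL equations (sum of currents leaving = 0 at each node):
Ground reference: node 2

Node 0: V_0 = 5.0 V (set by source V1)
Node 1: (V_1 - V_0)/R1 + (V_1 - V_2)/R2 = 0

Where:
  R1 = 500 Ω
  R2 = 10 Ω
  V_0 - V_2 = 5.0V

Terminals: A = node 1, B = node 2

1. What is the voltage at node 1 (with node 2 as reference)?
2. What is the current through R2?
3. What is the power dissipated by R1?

Nodal analysis, taking node 2 as the 0 V reference.
Source V1 fixes V_0 = 5 V.
KCL at each unknown node (sum of currents leaving = 0; resistances in Ω):
  Node 1: (V_1 - 5)/500 + (V_1 - 0)/10 = 0
Collecting terms: 0.102 × V_1 = 0.01  =>  V_1 = 0.09804 V
Part 1:
  Read off the nodal solution: V_1 = 0.09804 V
Part 2:
  I_R2 = (V_1 - V_2)/R2 = (0.09804 - 0)/10 = 0.009804 A
  Magnitude: I_R2 = 0.009804 A
Part 3:
  I_R1 = (V_0 - V_1)/R1 = (5 - 0.09804)/500 = 0.009804 A
  P_R1 = I_R1² × R1 = (0.009804)² × 500 = 0.04806 W

Final answers:
1. V_1 = 0.09804 V
2. I_R2 = 0.009804 A
3. P_R1 = 0.04806 W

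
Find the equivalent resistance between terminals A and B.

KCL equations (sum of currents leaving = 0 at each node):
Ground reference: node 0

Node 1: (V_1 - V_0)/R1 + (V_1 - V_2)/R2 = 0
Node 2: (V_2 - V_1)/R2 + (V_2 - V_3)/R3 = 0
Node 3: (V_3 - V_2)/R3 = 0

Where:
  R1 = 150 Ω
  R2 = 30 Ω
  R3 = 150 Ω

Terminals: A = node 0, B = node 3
Reduce the network between node 0 (A) and node 3 (B) by series/parallel combination:
  Rs1 = R1 + R2 (series, joined only at node 1) = 150 + 30 = 180 Ω
  Rs2 = R3 + Rs1 (series, joined only at node 2) = 150 + 180 = 330 Ω
R_eq = 330 Ω

Final answer: 330 Ω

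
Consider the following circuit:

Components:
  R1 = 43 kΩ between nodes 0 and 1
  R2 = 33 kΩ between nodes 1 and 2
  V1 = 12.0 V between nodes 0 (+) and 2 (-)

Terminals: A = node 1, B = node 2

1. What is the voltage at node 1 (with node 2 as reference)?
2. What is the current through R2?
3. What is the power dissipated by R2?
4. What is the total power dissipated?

Nodal analysis, taking node 2 as the 0 V reference.
Source V1 fixes V_0 = 12 V.
KCL at each unknown node (sum of currents leaving = 0; resistances in Ω):
  Node 1: (V_1 - 12)/43000 + (V_1 - 0)/33000 = 0
Collecting terms: 0.00005356 × V_1 = 0.0002791  =>  V_1 = 5.211 V
Part 1:
  Read off the nodal solution: V_1 = 5.211 V
Part 2:
  I_R2 = (V_1 - V_2)/R2 = (5.211 - 0)/33000 = 0.0001579 A
  Magnitude: I_R2 = 0.0001579 A
Part 3:
  I_R2 = (V_1 - V_2)/R2 = (5.211 - 0)/33000 = 0.0001579 A
  P_R2 = I_R2² × R2 = (0.0001579)² × 33000 = 0.0008227 W
Part 4:
  Power in each resistor, P = (ΔV)²/R:
    P_R1 = (12 - 5.211)²/43000 = 0.001072 W
    P_R2 = (5.211 - 0)²/33000 = 0.0008227 W
  P_total = P_R1 + P_R2 = 0.001895 W

Final answers:
1. V_1 = 5.211 V
2. I_R2 = 0.0001579 A
3. P_R2 = 0.0008227 W
4. P_total = 0.001895 W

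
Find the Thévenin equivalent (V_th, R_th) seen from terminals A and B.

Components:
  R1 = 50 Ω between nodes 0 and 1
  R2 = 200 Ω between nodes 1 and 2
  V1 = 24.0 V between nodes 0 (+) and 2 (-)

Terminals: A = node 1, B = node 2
Step 1 — V_th is the open-circuit voltage V_A - V_B (nothing connected across the terminals).
Nodal analysis, taking node 2 as the 0 V reference.
Source V1 fixes V_0 = 24 V.
KCL at each unknown node (sum of currents leaving = 0; resistances in Ω):
  Node 1: (V_1 - 24)/50 + (V_1 - 0)/200 = 0
Collecting terms: 0.025 × V_1 = 0.48  =>  V_1 = 19.2 V
V_th = V_1 - V_2 = 19.2 - 0 = 19.2 V
Step 2 — R_th: zero the source — replace V1 by a short circuit (node 2 merges into node 0) — and find the resistance seen between A (node 1) and B (node 0).
Reduce the network between node 1 (A) and node 0 (B) by series/parallel combination:
  Rp1 = R1 ‖ R2 (parallel, both between nodes 0 and 1) = 1/(1/50 + 1/200) = 40 Ω
R_th = 40 Ω

Final answer: V_th = 19.2 V, R_th = 40 Ω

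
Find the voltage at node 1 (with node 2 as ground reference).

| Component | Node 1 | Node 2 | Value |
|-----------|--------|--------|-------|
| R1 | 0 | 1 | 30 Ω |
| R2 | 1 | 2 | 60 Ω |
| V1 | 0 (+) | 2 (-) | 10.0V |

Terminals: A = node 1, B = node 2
Nodal analysis, taking node 2 as the 0 V reference.
Source V1 fixes V_0 = 10 V.
KCL at each unknown node (sum of currents leaving = 0; resistances in Ω):
  Node 1: (V_1 - 10)/30 + (V_1 - 0)/60 = 0
Collecting terms: 0.05 × V_1 = 0.3333  =>  V_1 = 6.667 V
The requested potential is V_1 = 6.667 V.

Final answer: V_1 = 6.667 V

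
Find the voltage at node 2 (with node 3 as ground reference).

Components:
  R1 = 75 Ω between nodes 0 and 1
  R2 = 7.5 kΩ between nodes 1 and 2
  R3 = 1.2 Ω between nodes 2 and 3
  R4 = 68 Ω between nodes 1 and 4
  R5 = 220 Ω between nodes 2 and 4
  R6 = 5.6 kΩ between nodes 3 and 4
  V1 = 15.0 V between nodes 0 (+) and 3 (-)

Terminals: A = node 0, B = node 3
Nodal analysis, taking node 3 as the 0 V reference.
Source V1 fixes V_0 = 15 V.
KCL at each unknown node (sum of currents leaving = 0; resistances in Ω):
  Node 1: (V_1 - 15)/75 + (V_1 - V_2)/7500 + (V_1 - V_4)/68 = 0
  Node 2: (V_2 - V_1)/7500 + (V_2 - 0)/1.2 + (V_2 - V_4)/220 = 0
  Node 4: (V_4 - V_1)/68 + (V_4 - V_2)/220 + (V_4 - 0)/5600 = 0
Collecting terms (coefficients in siemens):
  0.02817·V_1 - 0.0001333·V_2 - 0.01471·V_4 = 0.2
  0.838·V_2 - 0.0001333·V_1 - 0.004545·V_4 = 0
  0.01943·V_4 - 0.01471·V_1 - 0.004545·V_2 = 0
Solving these 3 simultaneous equations (Gaussian elimination) gives:
  V_1 = 11.75 V, V_2 = 0.05015 V, V_4 = 8.902 V
The requested potential is V_2 = 0.05015 V.

Final answer: V_2 = 0.05015 V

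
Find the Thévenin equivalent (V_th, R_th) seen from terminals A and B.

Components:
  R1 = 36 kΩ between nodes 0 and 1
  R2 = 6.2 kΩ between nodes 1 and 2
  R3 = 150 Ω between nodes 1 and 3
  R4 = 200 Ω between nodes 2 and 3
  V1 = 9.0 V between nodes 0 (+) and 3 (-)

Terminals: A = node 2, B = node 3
Step 1 — V_th is the open-circuit voltage V_A - V_B (nothing connected across the terminals).
Nodal analysis, taking node 3 as the 0 V reference.
Source V1 fixes V_0 = 9 V.
KCL at each unknown node (sum of currents leaving = 0; resistances in Ω):
  Node 1: (V_1 - 9)/36000 + (V_1 - V_2)/6200 + (V_1 - 0)/150 = 0
  Node 2: (V_2 - V_1)/6200 + (V_2 - 0)/200 = 0
Collecting terms (coefficients in siemens):
  0.006856·V_1 - 0.0001613·V_2 = 0.00025
  0.005161·V_2 - 0.0001613·V_1 = 0
Determinant D = (0.006856)(0.005161) - (-0.0001613)(-0.0001613) = 0.00003536
V_1 = [(0.00025)(0.005161) - (-0.0001613)(0)]/D = 0.03649 V
V_2 = [(0.006856)(0) - (0.00025)(-0.0001613)]/D = 0.00114 V
V_th = V_2 - V_3 = 0.00114 - 0 = 0.00114 V
Step 2 — R_th: zero the source — replace V1 by a short circuit (node 3 merges into node 0) — and find the resistance seen between A (node 2) and B (node 0).
Reduce the network between node 2 (A) and node 0 (B) by series/parallel combination:
  Rp1 = R1 ‖ R3 (parallel, both between nodes 0 and 1) = 1/(1/36000 + 1/150) = 149.4 Ω
  Rs1 = R2 + Rp1 (series, joined only at node 1) = 6200 + 149.4 = 6349 Ω
  Rp2 = R4 ‖ Rs1 (parallel, both between nodes 0 and 2) = 1/(1/200 + 1/6349) = 193.9 Ω
R_th = 193.9 Ω

Final answer: V_th = 0.00114 V, R_th = 193.9 Ω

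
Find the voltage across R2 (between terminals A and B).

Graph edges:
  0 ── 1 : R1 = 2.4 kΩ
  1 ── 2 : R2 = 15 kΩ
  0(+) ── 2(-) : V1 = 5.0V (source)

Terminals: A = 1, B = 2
R1 and R2 are in series across V1 (node 0 → node 1 → node 2), and the output A–B is taken across R2, so this is a voltage divider.
Series current: I = V1/(R1 + R2) = 5/(2400 + 15000) = 5/17400 = 0.0002874 A
V_R2 = I × R2 = V1 × R2/(R1 + R2) = 5 × 15000/17400 = 4.31 V

Final answer: 4.31 V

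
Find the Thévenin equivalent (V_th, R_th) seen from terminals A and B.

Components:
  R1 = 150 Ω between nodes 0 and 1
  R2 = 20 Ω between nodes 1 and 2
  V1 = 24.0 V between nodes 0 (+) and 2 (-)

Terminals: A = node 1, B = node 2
Step 1 — V_th is the open-circuit voltage V_A - V_B (nothing connected across the terminals).
Nodal analysis, taking node 2 as the 0 V reference.
Source V1 fixes V_0 = 24 V.
KCL at each unknown node (sum of currents leaving = 0; resistances in Ω):
  Node 1: (V_1 - 24)/150 + (V_1 - 0)/20 = 0
Collecting terms: 0.05667 × V_1 = 0.16  =>  V_1 = 2.824 V
V_th = V_1 - V_2 = 2.824 - 0 = 2.824 V
Step 2 — R_th: zero the source — replace V1 by a short circuit (node 2 merges into node 0) — and find the resistance seen between A (node 1) and B (node 0).
Reduce the network between node 1 (A) and node 0 (B) by series/parallel combination:
  Rp1 = R1 ‖ R2 (parallel, both between nodes 0 and 1) = 1/(1/150 + 1/20) = 17.65 Ω
R_th = 17.65 Ω

Final answer: V_th = 2.824 V, R_th = 17.65 Ω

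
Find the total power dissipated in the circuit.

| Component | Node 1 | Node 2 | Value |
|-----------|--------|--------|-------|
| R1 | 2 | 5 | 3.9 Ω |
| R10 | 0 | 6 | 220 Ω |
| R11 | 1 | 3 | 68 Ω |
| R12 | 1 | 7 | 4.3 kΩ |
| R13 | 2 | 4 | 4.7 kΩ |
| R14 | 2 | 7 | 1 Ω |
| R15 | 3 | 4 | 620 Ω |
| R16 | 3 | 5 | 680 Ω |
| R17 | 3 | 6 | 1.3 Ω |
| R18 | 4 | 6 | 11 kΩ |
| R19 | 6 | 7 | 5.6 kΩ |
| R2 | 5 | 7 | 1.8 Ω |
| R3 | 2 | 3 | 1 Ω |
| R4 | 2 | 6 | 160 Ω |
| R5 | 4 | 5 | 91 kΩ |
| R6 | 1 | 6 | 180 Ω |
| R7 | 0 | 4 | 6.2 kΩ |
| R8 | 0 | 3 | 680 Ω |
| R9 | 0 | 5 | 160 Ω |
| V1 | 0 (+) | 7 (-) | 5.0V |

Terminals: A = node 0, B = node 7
Nodal analysis, taking node 7 as the 0 V reference.
Source V1 fixes V_0 = 5 V.
KCL at each unknown node (sum of currents leaving = 0; resistances in Ω):
  Node 1: (V_1 - V_6)/180 + (V_1 - V_3)/68 + (V_1 - 0)/4300 = 0
  Node 2: (V_2 - V_5)/3.9 + (V_2 - V_3)/1 + (V_2 - V_6)/160 + (V_2 - V_4)/4700 + (V_2 - 0)/1 = 0
  Node 3: (V_3 - V_2)/1 + (V_3 - 5)/680 + (V_3 - V_1)/68 + (V_3 - V_4)/620 + (V_3 - V_5)/680 + (V_3 - V_6)/1.3 = 0
  Node 4: (V_4 - V_5)/91000 + (V_4 - 5)/6200 + (V_4 - V_2)/4700 + (V_4 - V_3)/620 + (V_4 - V_6)/11000 = 0
  Node 5: (V_5 - V_2)/3.9 + (V_5 - 0)/1.8 + (V_5 - V_4)/91000 + (V_5 - 5)/160 + (V_5 - V_3)/680 = 0
  Node 6: (V_6 - V_2)/160 + (V_6 - V_1)/180 + (V_6 - 5)/220 + (V_6 - V_3)/1.3 + (V_6 - V_4)/11000 + (V_6 - 0)/5600 = 0
Collecting terms (coefficients in siemens):
  0.02049·V_1 - 0.01471·V_3 - 0.005556·V_6 = 0
  2.263·V_2 - 1·V_3 - 0.0002128·V_4 - 0.2564·V_5 - 0.00625·V_6 = 0
  1.788·V_3 - 0.01471·V_1 - 1·V_2 - 0.001613·V_4 - 0.001471·V_5 - 0.7692·V_6 = 0.007353
  0.002089·V_4 - 0.0002128·V_2 - 0.001613·V_3 - 0.00001099·V_5 - 0.00009091·V_6 = 0.0008065
  0.8197·V_5 - 0.2564·V_2 - 0.001471·V_3 - 0.00001099·V_4 = 0.03125
  0.7859·V_6 - 0.005556·V_1 - 0.00625·V_2 - 0.7692·V_3 - 0.00009091·V_4 = 0.02273
Solving these 6 simultaneous equations (Gaussian elimination) gives:
  V_1 = 0.07081 V, V_2 = 0.03405 V, V_3 = 0.06384 V, V_4 = 0.4431 V
  V_5 = 0.0489 V, V_6 = 0.09223 V
Power in each resistor, P = (ΔV)²/R:
  P_R1 = (0.03405 - 0.0489)²/3.9 = 0.00005651 W
  P_R2 = (0.0489 - 0)²/1.8 = 0.001328 W
  P_R3 = (0.03405 - 0.06384)²/1 = 0.0008876 W
  P_R4 = (0.03405 - 0.09223)²/160 = 0.00002116 W
  P_R5 = (0.4431 - 0.0489)²/91000 = 0.000001708 W
  P_R6 = (0.07081 - 0.09223)²/180 = 0.000002549 W
  P_R7 = (5 - 0.4431)²/6200 = 0.003349 W
  P_R8 = (5 - 0.06384)²/680 = 0.03583 W
  P_R9 = (5 - 0.0489)²/160 = 0.1532 W
  P_R10 = (5 - 0.09223)²/220 = 0.1095 W
  P_R11 = (0.07081 - 0.06384)²/68 = 0.0000007149 W
  P_R12 = (0.07081 - 0)²/4300 = 0.000001166 W
  P_R13 = (0.03405 - 0.4431)²/4700 = 0.0000356 W
  P_R14 = (0.03405 - 0)²/1 = 0.001159 W
  P_R15 = (0.06384 - 0.4431)²/620 = 0.000232 W
  P_R16 = (0.06384 - 0.0489)²/680 = 0.0000003285 W
  P_R17 = (0.06384 - 0.09223)²/1.3 = 0.0006201 W
  P_R18 = (0.4431 - 0.09223)²/11000 = 0.00001119 W
  P_R19 = (0.09223 - 0)²/5600 = 0.000001519 W
P_total = P_R1 + P_R2 + P_R3 + P_R4 + P_R5 + P_R6 + P_R7 + P_R8 + P_R9 + P_R10 + P_R11 + P_R12 + P_R13 + P_R14 + P_R15 + P_R16 + P_R17 + P_R18 + P_R19 = 0.3062 W

Final answer: 0.3062 W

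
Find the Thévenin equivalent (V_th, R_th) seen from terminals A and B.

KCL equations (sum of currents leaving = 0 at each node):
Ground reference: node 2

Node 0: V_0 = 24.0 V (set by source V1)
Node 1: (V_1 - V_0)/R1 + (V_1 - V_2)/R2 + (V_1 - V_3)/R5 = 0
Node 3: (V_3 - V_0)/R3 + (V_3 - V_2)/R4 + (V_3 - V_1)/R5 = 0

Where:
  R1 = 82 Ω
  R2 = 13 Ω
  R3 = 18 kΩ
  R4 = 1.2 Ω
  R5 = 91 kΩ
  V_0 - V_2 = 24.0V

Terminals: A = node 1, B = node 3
Step 1 — V_th is the open-circuit voltage V_A - V_B (nothing connected across the terminals).
Nodal analysis, taking node 2 as the 0 V reference.
Source V1 fixes V_0 = 24 V.
KCL at each unknown node (sum of currents leaving = 0; resistances in Ω):
  Node 1: (V_1 - 24)/82 + (V_1 - 0)/13 + (V_1 - V_3)/91000 = 0
  Node 3: (V_3 - 24)/18000 + (V_3 - 0)/1.2 + (V_3 - V_1)/91000 = 0
Collecting terms (coefficients in siemens):
  0.08913·V_1 - 0.00001099·V_3 = 0.2927
  0.8334·V_3 - 0.00001099·V_1 = 0.001333
Determinant D = (0.08913)(0.8334) - (-0.00001099)(-0.00001099) = 0.07428
V_1 = [(0.2927)(0.8334) - (-0.00001099)(0.001333)]/D = 3.284 V
V_3 = [(0.08913)(0.001333) - (0.2927)(-0.00001099)]/D = 0.001643 V
V_th = V_1 - V_3 = 3.284 - 0.001643 = 3.282 V
Step 2 — R_th: zero the source — replace V1 by a short circuit (node 2 merges into node 0) — and find the resistance seen between A (node 1) and B (node 3).
Reduce the network between node 1 (A) and node 3 (B) by series/parallel combination:
  Rp1 = R1 ‖ R2 (parallel, both between nodes 0 and 1) = 1/(1/82 + 1/13) = 11.22 Ω
  Rp2 = R3 ‖ R4 (parallel, both between nodes 0 and 3) = 1/(1/18000 + 1/1.2) = 1.2 Ω
  Rs1 = Rp1 + Rp2 (series, joined only at node 0) = 11.22 + 1.2 = 12.42 Ω
  Rp3 = R5 ‖ Rs1 (parallel, both between nodes 1 and 3) = 1/(1/91000 + 1/12.42) = 12.42 Ω
R_th = 12.42 Ω

Final answer: V_th = 3.282 V, R_th = 12.42 Ω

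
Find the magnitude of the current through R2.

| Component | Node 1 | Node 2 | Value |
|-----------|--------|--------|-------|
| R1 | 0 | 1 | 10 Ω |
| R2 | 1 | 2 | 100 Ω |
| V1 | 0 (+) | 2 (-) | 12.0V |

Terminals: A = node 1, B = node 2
Nodal analysis, taking node 2 as the 0 V reference.
Source V1 fixes V_0 = 12 V.
KCL at each unknown node (sum of currents leaving = 0; resistances in Ω):
  Node 1: (V_1 - 12)/10 + (V_1 - 0)/100 = 0
Collecting terms: 0.11 × V_1 = 1.2  =>  V_1 = 10.91 V
I_R2 = (V_1 - V_2)/R2 = (10.91 - 0)/100 = 0.1091 A
|I_R2| = 0.1091 A

Final answer: |I_R2| = 0.1091 A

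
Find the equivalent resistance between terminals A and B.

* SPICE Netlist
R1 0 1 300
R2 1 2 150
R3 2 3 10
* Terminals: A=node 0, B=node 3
Reduce the network between node 0 (A) and node 3 (B) by series/parallel combination:
  Rs1 = R1 + R2 (series, joined only at node 1) = 300 + 150 = 450 Ω
  Rs2 = R3 + Rs1 (series, joined only at node 2) = 10 + 450 = 460 Ω
R_eq = 460 Ω

Final answer: 460 Ω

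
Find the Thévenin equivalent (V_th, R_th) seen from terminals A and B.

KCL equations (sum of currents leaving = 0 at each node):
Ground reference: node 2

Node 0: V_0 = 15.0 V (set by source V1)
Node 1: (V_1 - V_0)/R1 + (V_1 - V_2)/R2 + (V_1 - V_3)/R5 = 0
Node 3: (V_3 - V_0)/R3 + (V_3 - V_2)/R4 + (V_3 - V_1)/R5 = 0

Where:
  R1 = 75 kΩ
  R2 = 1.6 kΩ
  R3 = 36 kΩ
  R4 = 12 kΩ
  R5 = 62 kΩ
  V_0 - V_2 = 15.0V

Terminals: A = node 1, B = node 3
Step 1 — V_th is the open-circuit voltage V_A - V_B (nothing connected across the terminals).
Nodal analysis, taking node 2 as the 0 V reference.
Source V1 fixes V_0 = 15 V.
KCL at each unknown node (sum of currents leaving = 0; resistances in Ω):
  Node 1: (V_1 - 15)/75000 + (V_1 - 0)/1600 + (V_1 - V_3)/62000 = 0
  Node 3: (V_3 - 15)/36000 + (V_3 - 0)/12000 + (V_3 - V_1)/62000 = 0
Collecting terms (coefficients in siemens):
  0.0006545·V_1 - 0.00001613·V_3 = 0.0002
  0.0001272·V_3 - 0.00001613·V_1 = 0.0004167
Determinant D = (0.0006545)(0.0001272) - (-0.00001613)(-0.00001613) = 0.00000008301
V_1 = [(0.0002)(0.0001272) - (-0.00001613)(0.0004167)]/D = 0.3875 V
V_3 = [(0.0006545)(0.0004167) - (0.0002)(-0.00001613)]/D = 3.324 V
V_th = V_1 - V_3 = 0.3875 - 3.324 = -2.936 V
Step 2 — R_th: zero the source — replace V1 by a short circuit (node 2 merges into node 0) — and find the resistance seen between A (node 1) and B (node 3).
Reduce the network between node 1 (A) and node 3 (B) by series/parallel combination:
  Rp1 = R1 ‖ R2 (parallel, both between nodes 0 and 1) = 1/(1/75000 + 1/1600) = 1567 Ω
  Rp2 = R3 ‖ R4 (parallel, both between nodes 0 and 3) = 1/(1/36000 + 1/12000) = 9000 Ω
  Rs1 = Rp1 + Rp2 (series, joined only at node 0) = 1567 + 9000 = 10570 Ω
  Rp3 = R5 ‖ Rs1 (parallel, both between nodes 1 and 3) = 1/(1/62000 + 1/10570) = 9028 Ω
R_th = 9.028 kΩ

Final answer: V_th = -2.936 V, R_th = 9.028 kΩ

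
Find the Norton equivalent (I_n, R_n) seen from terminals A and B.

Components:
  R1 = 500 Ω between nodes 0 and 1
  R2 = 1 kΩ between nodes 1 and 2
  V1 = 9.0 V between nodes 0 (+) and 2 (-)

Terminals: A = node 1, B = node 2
Find the Thévenin equivalent first; then I_n = V_th/R_th and R_n = R_th.
Step 1 — V_th is the open-circuit voltage V_A - V_B (nothing connected across the terminals).
Nodal analysis, taking node 2 as the 0 V reference.
Source V1 fixes V_0 = 9 V.
KCL at each unknown node (sum of currents leaving = 0; resistances in Ω):
  Node 1: (V_1 - 9)/500 + (V_1 - 0)/1000 = 0
Collecting terms: 0.003 × V_1 = 0.018  =>  V_1 = 6 V
V_th = V_1 - V_2 = 6 - 0 = 6 V
Step 2 — R_th: zero the source — replace V1 by a short circuit (node 2 merges into node 0) — and find the resistance seen between A (node 1) and B (node 0).
Reduce the network between node 1 (A) and node 0 (B) by series/parallel combination:
  Rp1 = R1 ‖ R2 (parallel, both between nodes 0 and 1) = 1/(1/500 + 1/1000) = 333.3 Ω
R_th = 333.3 Ω
I_n = V_th/R_th = 6/333.3 = 0.018 A, and R_n = R_th = 333.3 Ω

Final answer: I_n = 0.018 A, R_n = 333.3 Ω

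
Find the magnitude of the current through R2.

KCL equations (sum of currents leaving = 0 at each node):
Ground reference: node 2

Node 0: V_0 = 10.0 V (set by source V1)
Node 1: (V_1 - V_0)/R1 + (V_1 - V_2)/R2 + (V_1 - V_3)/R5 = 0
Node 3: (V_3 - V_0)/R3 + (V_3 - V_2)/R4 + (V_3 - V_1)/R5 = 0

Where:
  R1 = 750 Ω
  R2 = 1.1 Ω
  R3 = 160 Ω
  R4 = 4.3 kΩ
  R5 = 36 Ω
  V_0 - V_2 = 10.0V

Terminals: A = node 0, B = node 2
Nodal analysis, taking node 2 as the 0 V reference.
Source V1 fixes V_0 = 10 V.
KCL at each unknown node (sum of currents leaving = 0; resistances in Ω):
  Node 1: (V_1 - 10)/750 + (V_1 - 0)/1.1 + (V_1 - V_3)/36 = 0
  Node 3: (V_3 - 10)/160 + (V_3 - 0)/4300 + (V_3 - V_1)/36 = 0
Collecting terms (coefficients in siemens):
  0.9382·V_1 - 0.02778·V_3 = 0.01333
  0.03426·V_3 - 0.02778·V_1 = 0.0625
Determinant D = (0.9382)(0.03426) - (-0.02778)(-0.02778) = 0.03137
V_1 = [(0.01333)(0.03426) - (-0.02778)(0.0625)]/D = 0.0699 V
V_3 = [(0.9382)(0.0625) - (0.01333)(-0.02778)]/D = 1.881 V
I_R2 = (V_1 - V_2)/R2 = (0.0699 - 0)/1.1 = 0.06355 A
|I_R2| = 0.06355 A

Final answer: |I_R2| = 0.06355 A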